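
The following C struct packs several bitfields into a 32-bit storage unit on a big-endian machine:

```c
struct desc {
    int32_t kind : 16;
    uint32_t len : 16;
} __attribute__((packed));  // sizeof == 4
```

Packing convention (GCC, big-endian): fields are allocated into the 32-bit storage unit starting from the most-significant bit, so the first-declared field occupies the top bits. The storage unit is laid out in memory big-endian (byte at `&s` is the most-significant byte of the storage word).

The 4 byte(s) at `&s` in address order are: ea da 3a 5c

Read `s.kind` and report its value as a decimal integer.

[0]=0xea [1]=0xda [2]=0x3a [3]=0x5c (big-endian) → word 0xeada3a5c
kind:16 @ bit 16 → (0xeada3a5c>>16)&0xffff = 0xeada  ←
len:16 @ bit 0 → (0xeada3a5c>>0)&0xffff = 0x3a5c
kind signed 16b, MSB=1: 60122 - 65536 = -5414

-5414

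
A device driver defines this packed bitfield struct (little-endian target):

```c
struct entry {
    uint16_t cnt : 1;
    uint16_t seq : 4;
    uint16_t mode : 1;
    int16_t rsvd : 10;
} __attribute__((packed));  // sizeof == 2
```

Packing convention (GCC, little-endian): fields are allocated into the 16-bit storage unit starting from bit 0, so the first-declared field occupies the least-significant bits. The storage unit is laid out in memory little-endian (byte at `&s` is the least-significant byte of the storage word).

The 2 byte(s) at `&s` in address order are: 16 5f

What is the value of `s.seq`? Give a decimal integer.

[0]=0x16 [1]=0x5f (little-endian) → word 0x5f16
cnt [0+:1] = (word>>0) & 0x1 = 0
seq [1+:4] = (word>>1) & 0xf = 11  ←
mode [5+:1] = (word>>5) & 0x1 = 0
rsvd [6+:10] = (word>>6) & 0x3ff = 380

11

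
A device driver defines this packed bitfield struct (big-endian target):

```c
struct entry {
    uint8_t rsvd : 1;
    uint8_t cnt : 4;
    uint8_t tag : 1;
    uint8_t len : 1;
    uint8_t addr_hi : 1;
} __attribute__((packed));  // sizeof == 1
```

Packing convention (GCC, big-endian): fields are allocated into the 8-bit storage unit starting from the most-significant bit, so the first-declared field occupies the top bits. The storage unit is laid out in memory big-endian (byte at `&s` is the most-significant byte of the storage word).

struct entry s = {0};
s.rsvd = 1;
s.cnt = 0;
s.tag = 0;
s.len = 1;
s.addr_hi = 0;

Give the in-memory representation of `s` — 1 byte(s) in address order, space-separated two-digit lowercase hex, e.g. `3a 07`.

82

rsvd (1b) val=1 bits=0x1 at bit 7: 0x80
cnt (4b) val=0 bits=0x0 at bit 3: 0x80
tag (1b) val=0 bits=0x0 at bit 2: 0x80
len (1b) val=1 bits=0x1 at bit 1: 0x82
addr_hi (1b) val=0 bits=0x0 at bit 0: 0x82
word = 0x82 → big-endian bytes:
  [0]=0x82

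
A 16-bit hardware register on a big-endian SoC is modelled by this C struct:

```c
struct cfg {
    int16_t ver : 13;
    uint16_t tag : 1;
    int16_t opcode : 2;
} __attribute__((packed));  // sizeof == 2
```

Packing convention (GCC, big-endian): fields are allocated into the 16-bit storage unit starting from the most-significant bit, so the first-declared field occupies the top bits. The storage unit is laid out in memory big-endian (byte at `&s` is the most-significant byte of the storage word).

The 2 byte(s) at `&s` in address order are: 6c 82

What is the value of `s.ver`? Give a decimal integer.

3472

[0]=0x6c [1]=0x82 (big-endian) → word 0x6c82
ver [3+:13] = (word>>3) & 0x1fff = 3472  ←
tag [2+:1] = (word>>2) & 0x1 = 0
opcode [0+:2] = (word>>0) & 0x3 = 2
ver signed 13b, MSB=0: value = 3472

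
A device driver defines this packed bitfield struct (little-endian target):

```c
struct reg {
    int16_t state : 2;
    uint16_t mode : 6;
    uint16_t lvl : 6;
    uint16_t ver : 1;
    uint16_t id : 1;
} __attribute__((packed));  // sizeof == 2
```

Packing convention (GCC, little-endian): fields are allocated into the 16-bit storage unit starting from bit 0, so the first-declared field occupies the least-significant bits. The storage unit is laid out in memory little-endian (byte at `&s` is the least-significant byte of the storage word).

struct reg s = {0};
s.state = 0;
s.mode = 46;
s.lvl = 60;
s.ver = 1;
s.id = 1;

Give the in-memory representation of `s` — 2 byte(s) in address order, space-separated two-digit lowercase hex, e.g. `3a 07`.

b8 fc

state:2 = 0 → 0x0 << 0 → word 0x0000
mode:6 = 46 → 0x2e << 2 → word 0x00b8
lvl:6 = 60 → 0x3c << 8 → word 0x3cb8
ver:1 = 1 → 0x1 << 14 → word 0x7cb8
id:1 = 1 → 0x1 << 15 → word 0xfcb8
word = 0xfcb8 → little-endian bytes:
  [0]=0xb8  [1]=0xfc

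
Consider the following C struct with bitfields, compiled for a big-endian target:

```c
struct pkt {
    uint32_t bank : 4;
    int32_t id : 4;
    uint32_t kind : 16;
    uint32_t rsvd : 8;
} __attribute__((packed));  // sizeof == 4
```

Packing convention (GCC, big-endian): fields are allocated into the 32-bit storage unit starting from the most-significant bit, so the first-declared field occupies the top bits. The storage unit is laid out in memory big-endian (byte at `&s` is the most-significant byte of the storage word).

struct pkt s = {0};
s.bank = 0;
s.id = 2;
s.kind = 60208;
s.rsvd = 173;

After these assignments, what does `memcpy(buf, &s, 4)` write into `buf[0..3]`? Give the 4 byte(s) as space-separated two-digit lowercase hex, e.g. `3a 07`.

02 eb 30 ad

bank:4 = 0 → 0x0 << 28 → word 0x00000000
id:4 = 2 → 0x2 << 24 → word 0x02000000
kind:16 = 60208 → 0xeb30 << 8 → word 0x02eb3000
rsvd:8 = 173 → 0xad << 0 → word 0x02eb30ad
word = 0x02eb30ad → big-endian bytes:
  [0]=0x02  [1]=0xeb  [2]=0x30  [3]=0xad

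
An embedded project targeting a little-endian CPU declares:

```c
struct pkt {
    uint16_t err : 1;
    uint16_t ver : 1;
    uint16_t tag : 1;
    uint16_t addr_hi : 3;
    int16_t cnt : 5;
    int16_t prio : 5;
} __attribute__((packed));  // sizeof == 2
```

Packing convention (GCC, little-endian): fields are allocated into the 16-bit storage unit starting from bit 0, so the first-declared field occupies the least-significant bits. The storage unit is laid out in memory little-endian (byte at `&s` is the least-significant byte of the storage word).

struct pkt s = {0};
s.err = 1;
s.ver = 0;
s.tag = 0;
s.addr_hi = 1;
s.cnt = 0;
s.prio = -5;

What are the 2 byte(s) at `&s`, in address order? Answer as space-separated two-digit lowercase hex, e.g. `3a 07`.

err (1b) val=1 bits=0x1 at bit 0: 0x0001
ver (1b) val=0 bits=0x0 at bit 1: 0x0001
tag (1b) val=0 bits=0x0 at bit 2: 0x0001
addr_hi (3b) val=1 bits=0x1 at bit 3: 0x0009
cnt (5b) val=0 bits=0x0 at bit 6: 0x0009
prio (5b) val=-5 bits=0x1b at bit 11: 0xd809
word = 0xd809 → little-endian bytes:
  [0]=0x09  [1]=0xd8

09 d8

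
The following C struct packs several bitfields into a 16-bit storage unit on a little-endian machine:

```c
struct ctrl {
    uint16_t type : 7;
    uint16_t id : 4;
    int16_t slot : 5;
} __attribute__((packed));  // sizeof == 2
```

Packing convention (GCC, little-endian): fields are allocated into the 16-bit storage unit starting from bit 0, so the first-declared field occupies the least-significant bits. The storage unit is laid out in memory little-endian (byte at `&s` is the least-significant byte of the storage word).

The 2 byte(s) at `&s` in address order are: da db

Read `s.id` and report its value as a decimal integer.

7

[0]=0xda [1]=0xdb (little-endian) → word 0xdbda
type [0+:7] = (word>>0) & 0x7f = 90
id [7+:4] = (word>>7) & 0xf = 7  ←
slot [11+:5] = (word>>11) & 0x1f = 27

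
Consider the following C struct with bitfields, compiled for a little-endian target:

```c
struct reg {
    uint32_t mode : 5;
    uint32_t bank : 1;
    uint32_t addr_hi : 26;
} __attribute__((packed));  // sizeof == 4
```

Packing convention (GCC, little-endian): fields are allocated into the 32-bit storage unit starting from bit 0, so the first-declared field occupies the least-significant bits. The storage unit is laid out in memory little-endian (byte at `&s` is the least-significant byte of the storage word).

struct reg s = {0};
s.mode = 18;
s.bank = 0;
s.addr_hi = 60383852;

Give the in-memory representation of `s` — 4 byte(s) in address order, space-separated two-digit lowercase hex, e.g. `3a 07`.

[0+:5] mode=18 & 0x1f = 0x12; word=0x00000012
[5+:1] bank=0 & 0x1 = 0x0; word=0x00000012
[6+:26] addr_hi=60383852 & 0x3ffffff = 0x399626c; word=0xe6589b12
word = 0xe6589b12 → little-endian bytes:
  [0]=0x12  [1]=0x9b  [2]=0x58  [3]=0xe6

12 9b 58 e6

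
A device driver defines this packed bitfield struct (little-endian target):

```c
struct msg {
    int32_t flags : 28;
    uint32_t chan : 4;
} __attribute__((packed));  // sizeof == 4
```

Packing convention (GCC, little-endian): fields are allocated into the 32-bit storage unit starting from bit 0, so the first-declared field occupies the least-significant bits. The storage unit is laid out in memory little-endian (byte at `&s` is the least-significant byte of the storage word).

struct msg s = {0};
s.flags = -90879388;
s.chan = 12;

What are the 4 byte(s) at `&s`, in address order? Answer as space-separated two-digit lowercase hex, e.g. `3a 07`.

64 4a 95 ca

flags:28 = -90879388 → 0xa954a64 << 0 → word 0x0a954a64
chan:4 = 12 → 0xc << 28 → word 0xca954a64
word = 0xca954a64 → little-endian bytes:
  [0]=0x64  [1]=0x4a  [2]=0x95  [3]=0xca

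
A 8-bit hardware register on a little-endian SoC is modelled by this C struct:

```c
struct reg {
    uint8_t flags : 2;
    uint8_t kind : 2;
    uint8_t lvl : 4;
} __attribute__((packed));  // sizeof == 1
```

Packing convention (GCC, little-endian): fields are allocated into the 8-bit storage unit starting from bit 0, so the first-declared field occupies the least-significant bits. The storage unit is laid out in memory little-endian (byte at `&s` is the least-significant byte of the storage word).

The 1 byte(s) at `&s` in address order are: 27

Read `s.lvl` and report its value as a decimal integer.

2

[0]=0x27 (little-endian) → word 0x27
flags:2 @ bit 0 → (0x27>>0)&0x3 = 0x3
kind:2 @ bit 2 → (0x27>>2)&0x3 = 0x1
lvl:4 @ bit 4 → (0x27>>4)&0xf = 0x2  ←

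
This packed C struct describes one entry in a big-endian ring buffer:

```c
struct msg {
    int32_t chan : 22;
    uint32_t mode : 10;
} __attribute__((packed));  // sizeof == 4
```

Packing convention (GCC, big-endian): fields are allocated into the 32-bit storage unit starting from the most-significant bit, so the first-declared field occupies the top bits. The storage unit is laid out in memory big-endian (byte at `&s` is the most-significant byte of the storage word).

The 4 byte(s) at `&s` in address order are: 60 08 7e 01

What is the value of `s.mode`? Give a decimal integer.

[0]=0x60 [1]=0x08 [2]=0x7e [3]=0x01 (big-endian) → word 0x60087e01
chan:22 @ bit 10 → (0x60087e01>>10)&0x3fffff = 0x18021f
mode:10 @ bit 0 → (0x60087e01>>0)&0x3ff = 0x201  ←

513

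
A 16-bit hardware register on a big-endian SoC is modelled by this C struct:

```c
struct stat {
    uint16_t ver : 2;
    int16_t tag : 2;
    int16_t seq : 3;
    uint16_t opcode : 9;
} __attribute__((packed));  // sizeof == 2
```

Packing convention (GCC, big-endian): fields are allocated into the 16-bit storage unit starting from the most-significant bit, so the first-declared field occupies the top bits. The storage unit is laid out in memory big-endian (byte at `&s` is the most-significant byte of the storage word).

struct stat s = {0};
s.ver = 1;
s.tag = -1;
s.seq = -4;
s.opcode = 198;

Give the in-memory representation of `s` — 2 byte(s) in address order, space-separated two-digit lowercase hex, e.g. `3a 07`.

78 c6

ver:2 = 1 → 0x1 << 14 → word 0x4000
tag:2 = -1 → 0x3 << 12 → word 0x7000
seq:3 = -4 → 0x4 << 9 → word 0x7800
opcode:9 = 198 → 0xc6 << 0 → word 0x78c6
word = 0x78c6 → big-endian bytes:
  [0]=0x78  [1]=0xc6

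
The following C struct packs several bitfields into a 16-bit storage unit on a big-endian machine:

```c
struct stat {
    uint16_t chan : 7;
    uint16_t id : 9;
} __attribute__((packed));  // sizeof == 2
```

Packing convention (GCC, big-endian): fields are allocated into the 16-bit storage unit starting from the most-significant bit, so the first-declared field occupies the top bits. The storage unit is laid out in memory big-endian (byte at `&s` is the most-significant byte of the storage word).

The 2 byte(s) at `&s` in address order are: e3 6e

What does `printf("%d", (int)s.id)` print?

366

[0]=0xe3 [1]=0x6e (big-endian) → word 0xe36e
chan [9+:7] = (word>>9) & 0x7f = 113
id [0+:9] = (word>>0) & 0x1ff = 366  ←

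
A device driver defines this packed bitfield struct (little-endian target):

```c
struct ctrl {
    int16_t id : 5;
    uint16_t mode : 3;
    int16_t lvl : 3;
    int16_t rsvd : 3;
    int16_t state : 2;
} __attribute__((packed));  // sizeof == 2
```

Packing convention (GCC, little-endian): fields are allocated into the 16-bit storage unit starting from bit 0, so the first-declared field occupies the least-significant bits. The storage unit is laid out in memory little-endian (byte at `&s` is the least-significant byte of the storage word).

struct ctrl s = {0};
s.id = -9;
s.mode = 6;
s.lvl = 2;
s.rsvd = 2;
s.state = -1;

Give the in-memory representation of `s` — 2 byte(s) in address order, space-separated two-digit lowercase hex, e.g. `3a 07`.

d7 d2

id:5 = -9 → 0x17 << 0 → word 0x0017
mode:3 = 6 → 0x6 << 5 → word 0x00d7
lvl:3 = 2 → 0x2 << 8 → word 0x02d7
rsvd:3 = 2 → 0x2 << 11 → word 0x12d7
state:2 = -1 → 0x3 << 14 → word 0xd2d7
word = 0xd2d7 → little-endian bytes:
  [0]=0xd7  [1]=0xd2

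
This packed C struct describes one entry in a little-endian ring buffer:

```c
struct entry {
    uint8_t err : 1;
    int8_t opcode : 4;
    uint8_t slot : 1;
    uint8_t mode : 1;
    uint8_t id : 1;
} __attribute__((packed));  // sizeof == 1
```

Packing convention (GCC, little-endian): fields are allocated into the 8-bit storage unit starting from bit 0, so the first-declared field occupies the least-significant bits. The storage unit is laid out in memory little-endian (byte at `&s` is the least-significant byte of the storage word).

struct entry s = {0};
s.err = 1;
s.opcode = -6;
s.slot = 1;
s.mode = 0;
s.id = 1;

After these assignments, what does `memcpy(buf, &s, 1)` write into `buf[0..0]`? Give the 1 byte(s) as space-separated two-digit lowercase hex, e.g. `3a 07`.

b5

[0+:1] err=1 & 0x1 = 0x1; word=0x01
[1+:4] opcode=-6 & 0xf = 0xa; word=0x15
[5+:1] slot=1 & 0x1 = 0x1; word=0x35
[6+:1] mode=0 & 0x1 = 0x0; word=0x35
[7+:1] id=1 & 0x1 = 0x1; word=0xb5
word = 0xb5 → little-endian bytes:
  [0]=0xb5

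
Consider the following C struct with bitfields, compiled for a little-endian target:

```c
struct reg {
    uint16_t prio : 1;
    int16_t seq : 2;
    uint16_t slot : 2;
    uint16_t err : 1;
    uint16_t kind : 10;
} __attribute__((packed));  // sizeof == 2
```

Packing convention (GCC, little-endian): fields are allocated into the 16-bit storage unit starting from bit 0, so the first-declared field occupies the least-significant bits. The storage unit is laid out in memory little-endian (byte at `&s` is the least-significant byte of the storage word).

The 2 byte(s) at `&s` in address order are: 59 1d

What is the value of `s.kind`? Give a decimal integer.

117

[0]=0x59 [1]=0x1d (little-endian) → word 0x1d59
prio:1 @ bit 0 → (0x1d59>>0)&0x1 = 0x1
seq:2 @ bit 1 → (0x1d59>>1)&0x3 = 0x0
slot:2 @ bit 3 → (0x1d59>>3)&0x3 = 0x3
err:1 @ bit 5 → (0x1d59>>5)&0x1 = 0x0
kind:10 @ bit 6 → (0x1d59>>6)&0x3ff = 0x75  ←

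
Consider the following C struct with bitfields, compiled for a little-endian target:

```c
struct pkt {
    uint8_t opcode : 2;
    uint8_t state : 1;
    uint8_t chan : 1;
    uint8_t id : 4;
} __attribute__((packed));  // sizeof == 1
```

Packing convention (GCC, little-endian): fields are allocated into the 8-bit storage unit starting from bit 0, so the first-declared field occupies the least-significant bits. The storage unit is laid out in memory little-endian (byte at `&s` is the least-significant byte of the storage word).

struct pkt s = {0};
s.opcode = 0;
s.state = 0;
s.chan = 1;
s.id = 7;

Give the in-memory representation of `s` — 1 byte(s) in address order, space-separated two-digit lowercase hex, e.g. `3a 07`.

78

[0+:2] opcode=0 & 0x3 = 0x0; word=0x00
[2+:1] state=0 & 0x1 = 0x0; word=0x00
[3+:1] chan=1 & 0x1 = 0x1; word=0x08
[4+:4] id=7 & 0xf = 0x7; word=0x78
word = 0x78 → little-endian bytes:
  [0]=0x78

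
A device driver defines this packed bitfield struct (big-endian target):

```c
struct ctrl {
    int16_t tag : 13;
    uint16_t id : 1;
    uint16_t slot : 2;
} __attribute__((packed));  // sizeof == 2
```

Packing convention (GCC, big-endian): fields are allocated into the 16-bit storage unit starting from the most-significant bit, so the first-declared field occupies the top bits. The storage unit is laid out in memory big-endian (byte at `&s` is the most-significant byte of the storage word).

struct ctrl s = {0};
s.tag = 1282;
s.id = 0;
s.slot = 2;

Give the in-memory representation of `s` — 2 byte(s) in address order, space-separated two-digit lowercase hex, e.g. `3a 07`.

tag (13b) val=1282 bits=0x502 at bit 3: 0x2810
id (1b) val=0 bits=0x0 at bit 2: 0x2810
slot (2b) val=2 bits=0x2 at bit 0: 0x2812
word = 0x2812 → big-endian bytes:
  [0]=0x28  [1]=0x12

28 12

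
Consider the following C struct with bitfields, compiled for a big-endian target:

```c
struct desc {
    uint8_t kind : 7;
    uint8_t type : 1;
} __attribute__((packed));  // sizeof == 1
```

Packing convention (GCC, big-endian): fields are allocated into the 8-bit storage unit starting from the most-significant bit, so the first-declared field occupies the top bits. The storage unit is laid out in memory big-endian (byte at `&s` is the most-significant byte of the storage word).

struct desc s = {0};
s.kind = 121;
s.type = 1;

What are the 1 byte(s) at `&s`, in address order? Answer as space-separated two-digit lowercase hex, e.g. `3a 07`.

f3

kind:7 = 121 → 0x79 << 1 → word 0xf2
type:1 = 1 → 0x1 << 0 → word 0xf3
word = 0xf3 → big-endian bytes:
  [0]=0xf3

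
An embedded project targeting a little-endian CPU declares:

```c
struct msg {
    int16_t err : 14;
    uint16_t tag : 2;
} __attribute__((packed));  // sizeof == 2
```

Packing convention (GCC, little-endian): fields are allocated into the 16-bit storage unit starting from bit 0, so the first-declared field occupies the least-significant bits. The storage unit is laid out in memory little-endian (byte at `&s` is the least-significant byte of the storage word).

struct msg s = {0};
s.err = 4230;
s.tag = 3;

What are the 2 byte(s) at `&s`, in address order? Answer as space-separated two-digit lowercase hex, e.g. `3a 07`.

err:14 = 4230 → 0x1086 << 0 → word 0x1086
tag:2 = 3 → 0x3 << 14 → word 0xd086
word = 0xd086 → little-endian bytes:
  [0]=0x86  [1]=0xd0

86 d0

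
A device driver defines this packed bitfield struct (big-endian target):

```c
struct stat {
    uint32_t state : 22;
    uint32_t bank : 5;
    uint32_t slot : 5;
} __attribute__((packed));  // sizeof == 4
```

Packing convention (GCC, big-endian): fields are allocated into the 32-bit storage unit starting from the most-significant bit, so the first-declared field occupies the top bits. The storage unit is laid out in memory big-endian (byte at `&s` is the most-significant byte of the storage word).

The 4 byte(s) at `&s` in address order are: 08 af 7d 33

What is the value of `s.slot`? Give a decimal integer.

19

[0]=0x08 [1]=0xaf [2]=0x7d [3]=0x33 (big-endian) → word 0x08af7d33
state:22 @ bit 10 → (0x08af7d33>>10)&0x3fffff = 0x22bdf
bank:5 @ bit 5 → (0x08af7d33>>5)&0x1f = 0x9
slot:5 @ bit 0 → (0x08af7d33>>0)&0x1f = 0x13  ←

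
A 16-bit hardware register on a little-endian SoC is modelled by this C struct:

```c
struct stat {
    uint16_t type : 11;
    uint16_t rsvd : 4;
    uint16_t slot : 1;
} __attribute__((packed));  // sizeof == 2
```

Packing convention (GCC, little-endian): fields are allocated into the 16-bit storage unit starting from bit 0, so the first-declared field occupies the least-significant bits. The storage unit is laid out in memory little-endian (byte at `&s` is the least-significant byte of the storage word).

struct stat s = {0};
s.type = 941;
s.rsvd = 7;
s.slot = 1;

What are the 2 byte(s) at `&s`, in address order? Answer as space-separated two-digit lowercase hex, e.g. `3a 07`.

ad bb

[0+:11] type=941 & 0x7ff = 0x3ad; word=0x03ad
[11+:4] rsvd=7 & 0xf = 0x7; word=0x3bad
[15+:1] slot=1 & 0x1 = 0x1; word=0xbbad
word = 0xbbad → little-endian bytes:
  [0]=0xad  [1]=0xbb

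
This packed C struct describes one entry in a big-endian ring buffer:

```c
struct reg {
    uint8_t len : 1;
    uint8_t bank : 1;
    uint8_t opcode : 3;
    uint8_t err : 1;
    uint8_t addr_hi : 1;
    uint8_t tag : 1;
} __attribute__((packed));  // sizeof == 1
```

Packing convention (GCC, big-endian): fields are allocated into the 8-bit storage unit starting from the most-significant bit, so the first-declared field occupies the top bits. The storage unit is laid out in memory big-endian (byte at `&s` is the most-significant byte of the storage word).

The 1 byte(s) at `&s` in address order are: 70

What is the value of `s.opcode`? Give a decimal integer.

6

[0]=0x70 (big-endian) → word 0x70
len:1 @ bit 7 → (0x70>>7)&0x1 = 0x0
bank:1 @ bit 6 → (0x70>>6)&0x1 = 0x1
opcode:3 @ bit 3 → (0x70>>3)&0x7 = 0x6  ←
err:1 @ bit 2 → (0x70>>2)&0x1 = 0x0
addr_hi:1 @ bit 1 → (0x70>>1)&0x1 = 0x0
tag:1 @ bit 0 → (0x70>>0)&0x1 = 0x0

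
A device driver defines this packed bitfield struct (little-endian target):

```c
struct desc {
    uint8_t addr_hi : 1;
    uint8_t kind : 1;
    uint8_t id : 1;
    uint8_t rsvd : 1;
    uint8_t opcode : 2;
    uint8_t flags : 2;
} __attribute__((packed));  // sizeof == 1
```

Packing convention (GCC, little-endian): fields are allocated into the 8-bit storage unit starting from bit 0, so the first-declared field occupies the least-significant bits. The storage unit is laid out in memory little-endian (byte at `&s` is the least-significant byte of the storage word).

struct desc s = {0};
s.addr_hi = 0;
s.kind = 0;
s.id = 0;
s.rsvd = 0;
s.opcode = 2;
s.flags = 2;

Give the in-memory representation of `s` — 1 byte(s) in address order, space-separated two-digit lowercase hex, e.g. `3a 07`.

[0+:1] addr_hi=0 & 0x1 = 0x0; word=0x00
[1+:1] kind=0 & 0x1 = 0x0; word=0x00
[2+:1] id=0 & 0x1 = 0x0; word=0x00
[3+:1] rsvd=0 & 0x1 = 0x0; word=0x00
[4+:2] opcode=2 & 0x3 = 0x2; word=0x20
[6+:2] flags=2 & 0x3 = 0x2; word=0xa0
word = 0xa0 → little-endian bytes:
  [0]=0xa0

a0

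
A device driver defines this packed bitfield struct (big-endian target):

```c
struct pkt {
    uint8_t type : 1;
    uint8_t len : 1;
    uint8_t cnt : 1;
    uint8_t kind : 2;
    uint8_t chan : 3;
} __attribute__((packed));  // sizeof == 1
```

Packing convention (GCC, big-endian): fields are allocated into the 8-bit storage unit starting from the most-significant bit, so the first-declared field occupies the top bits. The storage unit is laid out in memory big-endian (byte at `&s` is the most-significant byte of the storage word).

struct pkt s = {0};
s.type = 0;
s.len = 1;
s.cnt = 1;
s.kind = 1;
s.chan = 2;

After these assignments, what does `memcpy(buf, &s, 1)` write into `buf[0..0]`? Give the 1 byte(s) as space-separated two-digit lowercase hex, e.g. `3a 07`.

type:1 = 0 → 0x0 << 7 → word 0x00
len:1 = 1 → 0x1 << 6 → word 0x40
cnt:1 = 1 → 0x1 << 5 → word 0x60
kind:2 = 1 → 0x1 << 3 → word 0x68
chan:3 = 2 → 0x2 << 0 → word 0x6a
word = 0x6a → big-endian bytes:
  [0]=0x6a

6a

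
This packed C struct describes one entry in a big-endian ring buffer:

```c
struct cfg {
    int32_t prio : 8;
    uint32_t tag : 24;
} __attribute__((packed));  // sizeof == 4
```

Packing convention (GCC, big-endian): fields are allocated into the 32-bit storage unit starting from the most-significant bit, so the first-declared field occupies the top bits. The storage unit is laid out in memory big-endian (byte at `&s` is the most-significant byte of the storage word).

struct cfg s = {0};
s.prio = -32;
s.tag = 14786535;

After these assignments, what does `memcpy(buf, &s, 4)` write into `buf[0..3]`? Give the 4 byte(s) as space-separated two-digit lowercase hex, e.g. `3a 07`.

prio:8 = -32 → 0xe0 << 24 → word 0xe0000000
tag:24 = 14786535 → 0xe19fe7 << 0 → word 0xe0e19fe7
word = 0xe0e19fe7 → big-endian bytes:
  [0]=0xe0  [1]=0xe1  [2]=0x9f  [3]=0xe7

e0 e1 9f e7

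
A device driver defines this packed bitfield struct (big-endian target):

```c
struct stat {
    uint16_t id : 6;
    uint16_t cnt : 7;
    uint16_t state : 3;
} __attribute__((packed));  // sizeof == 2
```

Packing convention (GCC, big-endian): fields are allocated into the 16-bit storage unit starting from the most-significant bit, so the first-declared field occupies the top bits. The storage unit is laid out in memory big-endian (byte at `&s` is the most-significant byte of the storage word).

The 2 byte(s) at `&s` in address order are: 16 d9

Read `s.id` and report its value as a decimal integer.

[0]=0x16 [1]=0xd9 (big-endian) → word 0x16d9
id [10+:6] = (word>>10) & 0x3f = 5  ←
cnt [3+:7] = (word>>3) & 0x7f = 91
state [0+:3] = (word>>0) & 0x7 = 1

5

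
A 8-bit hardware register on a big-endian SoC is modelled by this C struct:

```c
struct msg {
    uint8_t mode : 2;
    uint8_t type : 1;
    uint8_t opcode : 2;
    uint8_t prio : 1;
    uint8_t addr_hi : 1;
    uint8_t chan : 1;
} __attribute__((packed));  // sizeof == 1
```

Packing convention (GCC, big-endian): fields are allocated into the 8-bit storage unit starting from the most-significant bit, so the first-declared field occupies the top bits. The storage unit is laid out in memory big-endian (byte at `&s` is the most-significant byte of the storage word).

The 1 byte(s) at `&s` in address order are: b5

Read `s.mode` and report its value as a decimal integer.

2

[0]=0xb5 (big-endian) → word 0xb5
mode:2 @ bit 6 → (0xb5>>6)&0x3 = 0x2  ←
type:1 @ bit 5 → (0xb5>>5)&0x1 = 0x1
opcode:2 @ bit 3 → (0xb5>>3)&0x3 = 0x2
prio:1 @ bit 2 → (0xb5>>2)&0x1 = 0x1
addr_hi:1 @ bit 1 → (0xb5>>1)&0x1 = 0x0
chan:1 @ bit 0 → (0xb5>>0)&0x1 = 0x1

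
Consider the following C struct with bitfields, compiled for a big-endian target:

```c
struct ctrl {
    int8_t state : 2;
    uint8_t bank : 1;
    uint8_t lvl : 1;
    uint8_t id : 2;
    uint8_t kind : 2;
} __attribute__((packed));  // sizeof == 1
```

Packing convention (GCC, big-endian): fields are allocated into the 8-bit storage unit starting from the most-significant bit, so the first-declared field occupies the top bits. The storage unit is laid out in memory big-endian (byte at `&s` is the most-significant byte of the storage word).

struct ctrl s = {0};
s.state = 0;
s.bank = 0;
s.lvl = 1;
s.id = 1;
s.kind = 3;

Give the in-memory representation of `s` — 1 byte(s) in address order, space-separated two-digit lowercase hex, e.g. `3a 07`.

state:2 = 0 → 0x0 << 6 → word 0x00
bank:1 = 0 → 0x0 << 5 → word 0x00
lvl:1 = 1 → 0x1 << 4 → word 0x10
id:2 = 1 → 0x1 << 2 → word 0x14
kind:2 = 3 → 0x3 << 0 → word 0x17
word = 0x17 → big-endian bytes:
  [0]=0x17

17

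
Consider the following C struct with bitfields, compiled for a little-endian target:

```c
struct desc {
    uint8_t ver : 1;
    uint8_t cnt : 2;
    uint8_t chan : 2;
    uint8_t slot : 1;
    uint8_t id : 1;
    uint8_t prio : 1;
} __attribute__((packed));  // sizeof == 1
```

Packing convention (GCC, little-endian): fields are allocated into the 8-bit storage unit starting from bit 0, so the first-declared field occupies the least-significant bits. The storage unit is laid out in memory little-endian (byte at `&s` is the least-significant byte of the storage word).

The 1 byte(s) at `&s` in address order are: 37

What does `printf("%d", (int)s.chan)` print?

[0]=0x37 (little-endian) → word 0x37
ver:1 @ bit 0 → (0x37>>0)&0x1 = 0x1
cnt:2 @ bit 1 → (0x37>>1)&0x3 = 0x3
chan:2 @ bit 3 → (0x37>>3)&0x3 = 0x2  ←
slot:1 @ bit 5 → (0x37>>5)&0x1 = 0x1
id:1 @ bit 6 → (0x37>>6)&0x1 = 0x0
prio:1 @ bit 7 → (0x37>>7)&0x1 = 0x0

2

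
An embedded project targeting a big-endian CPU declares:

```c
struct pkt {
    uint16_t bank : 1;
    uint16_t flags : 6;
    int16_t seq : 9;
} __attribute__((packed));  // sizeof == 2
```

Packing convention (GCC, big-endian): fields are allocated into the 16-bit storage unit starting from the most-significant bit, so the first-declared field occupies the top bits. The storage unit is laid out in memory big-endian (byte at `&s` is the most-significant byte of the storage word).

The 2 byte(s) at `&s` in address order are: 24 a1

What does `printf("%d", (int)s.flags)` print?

18

[0]=0x24 [1]=0xa1 (big-endian) → word 0x24a1
bank:1 @ bit 15 → (0x24a1>>15)&0x1 = 0x0
flags:6 @ bit 9 → (0x24a1>>9)&0x3f = 0x12  ←
seq:9 @ bit 0 → (0x24a1>>0)&0x1ff = 0xa1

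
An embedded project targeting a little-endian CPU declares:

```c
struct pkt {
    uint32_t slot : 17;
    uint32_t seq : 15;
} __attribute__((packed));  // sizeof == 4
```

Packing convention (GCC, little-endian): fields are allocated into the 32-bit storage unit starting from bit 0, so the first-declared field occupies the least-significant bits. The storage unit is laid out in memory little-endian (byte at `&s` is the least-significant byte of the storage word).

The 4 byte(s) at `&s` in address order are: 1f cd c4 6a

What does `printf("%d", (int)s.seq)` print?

[0]=0x1f [1]=0xcd [2]=0xc4 [3]=0x6a (little-endian) → word 0x6ac4cd1f
slot:17 @ bit 0 → (0x6ac4cd1f>>0)&0x1ffff = 0xcd1f
seq:15 @ bit 17 → (0x6ac4cd1f>>17)&0x7fff = 0x3562  ←

13666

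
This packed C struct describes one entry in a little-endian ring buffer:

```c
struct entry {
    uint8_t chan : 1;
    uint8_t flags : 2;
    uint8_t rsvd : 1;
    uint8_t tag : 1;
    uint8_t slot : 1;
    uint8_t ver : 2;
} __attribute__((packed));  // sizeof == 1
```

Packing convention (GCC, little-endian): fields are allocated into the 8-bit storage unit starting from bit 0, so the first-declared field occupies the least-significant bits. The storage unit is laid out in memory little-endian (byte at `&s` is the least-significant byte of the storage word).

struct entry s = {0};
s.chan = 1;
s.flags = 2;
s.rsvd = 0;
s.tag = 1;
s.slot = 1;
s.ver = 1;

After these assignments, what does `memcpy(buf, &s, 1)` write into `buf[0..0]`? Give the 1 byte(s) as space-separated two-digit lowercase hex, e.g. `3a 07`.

75

chan (1b) val=1 bits=0x1 at bit 0: 0x01
flags (2b) val=2 bits=0x2 at bit 1: 0x05
rsvd (1b) val=0 bits=0x0 at bit 3: 0x05
tag (1b) val=1 bits=0x1 at bit 4: 0x15
slot (1b) val=1 bits=0x1 at bit 5: 0x35
ver (2b) val=1 bits=0x1 at bit 6: 0x75
word = 0x75 → little-endian bytes:
  [0]=0x75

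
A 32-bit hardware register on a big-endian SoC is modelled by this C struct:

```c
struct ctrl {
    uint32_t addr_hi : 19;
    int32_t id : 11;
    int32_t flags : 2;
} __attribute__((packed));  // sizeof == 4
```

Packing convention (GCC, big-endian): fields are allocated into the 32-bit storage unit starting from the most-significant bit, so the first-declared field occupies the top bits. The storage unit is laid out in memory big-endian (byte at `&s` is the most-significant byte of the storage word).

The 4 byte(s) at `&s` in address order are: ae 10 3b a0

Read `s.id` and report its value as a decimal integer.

-280

[0]=0xae [1]=0x10 [2]=0x3b [3]=0xa0 (big-endian) → word 0xae103ba0
addr_hi:19 @ bit 13 → (0xae103ba0>>13)&0x7ffff = 0x57081
id:11 @ bit 2 → (0xae103ba0>>2)&0x7ff = 0x6e8  ←
flags:2 @ bit 0 → (0xae103ba0>>0)&0x3 = 0x0
id signed 11b, MSB=1: 1768 - 2048 = -280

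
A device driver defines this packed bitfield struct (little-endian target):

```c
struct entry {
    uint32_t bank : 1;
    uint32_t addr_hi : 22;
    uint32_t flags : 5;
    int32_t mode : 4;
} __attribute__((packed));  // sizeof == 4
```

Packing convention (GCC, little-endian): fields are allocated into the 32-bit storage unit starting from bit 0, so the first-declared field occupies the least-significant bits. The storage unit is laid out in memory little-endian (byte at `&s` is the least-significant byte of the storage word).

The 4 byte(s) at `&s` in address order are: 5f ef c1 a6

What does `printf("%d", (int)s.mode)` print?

-6

[0]=0x5f [1]=0xef [2]=0xc1 [3]=0xa6 (little-endian) → word 0xa6c1ef5f
bank:1 @ bit 0 → (0xa6c1ef5f>>0)&0x1 = 0x1
addr_hi:22 @ bit 1 → (0xa6c1ef5f>>1)&0x3fffff = 0x20f7af
flags:5 @ bit 23 → (0xa6c1ef5f>>23)&0x1f = 0xd
mode:4 @ bit 28 → (0xa6c1ef5f>>28)&0xf = 0xa  ←
mode signed 4b, MSB=1: 10 - 16 = -6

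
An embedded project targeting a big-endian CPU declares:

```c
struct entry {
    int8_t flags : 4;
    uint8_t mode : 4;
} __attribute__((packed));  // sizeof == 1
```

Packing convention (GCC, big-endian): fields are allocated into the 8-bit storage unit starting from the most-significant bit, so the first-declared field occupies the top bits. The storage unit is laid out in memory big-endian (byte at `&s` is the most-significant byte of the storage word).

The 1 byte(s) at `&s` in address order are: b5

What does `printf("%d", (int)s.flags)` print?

[0]=0xb5 (big-endian) → word 0xb5
flags:4 @ bit 4 → (0xb5>>4)&0xf = 0xb  ←
mode:4 @ bit 0 → (0xb5>>0)&0xf = 0x5
flags signed 4b, MSB=1: 11 - 16 = -5

-5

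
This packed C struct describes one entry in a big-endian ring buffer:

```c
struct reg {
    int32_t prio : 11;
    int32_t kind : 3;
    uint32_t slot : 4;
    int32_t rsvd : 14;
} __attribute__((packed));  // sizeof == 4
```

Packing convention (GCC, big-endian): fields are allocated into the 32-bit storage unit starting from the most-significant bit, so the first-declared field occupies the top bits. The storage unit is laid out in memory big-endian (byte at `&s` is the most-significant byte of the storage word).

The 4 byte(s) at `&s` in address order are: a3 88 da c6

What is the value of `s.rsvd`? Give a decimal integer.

6854

[0]=0xa3 [1]=0x88 [2]=0xda [3]=0xc6 (big-endian) → word 0xa388dac6
prio [21+:11] = (word>>21) & 0x7ff = 1308
kind [18+:3] = (word>>18) & 0x7 = 2
slot [14+:4] = (word>>14) & 0xf = 3
rsvd [0+:14] = (word>>0) & 0x3fff = 6854  ←
rsvd signed 14b, MSB=0: value = 6854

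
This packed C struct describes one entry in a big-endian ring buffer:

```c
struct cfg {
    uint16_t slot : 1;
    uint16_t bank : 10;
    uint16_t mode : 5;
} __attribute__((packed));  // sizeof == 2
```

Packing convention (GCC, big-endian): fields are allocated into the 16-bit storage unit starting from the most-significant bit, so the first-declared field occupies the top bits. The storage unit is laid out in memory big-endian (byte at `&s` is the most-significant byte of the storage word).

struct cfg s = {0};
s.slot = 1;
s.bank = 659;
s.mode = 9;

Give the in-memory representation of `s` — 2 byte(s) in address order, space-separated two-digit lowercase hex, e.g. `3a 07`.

[15+:1] slot=1 & 0x1 = 0x1; word=0x8000
[5+:10] bank=659 & 0x3ff = 0x293; word=0xd260
[0+:5] mode=9 & 0x1f = 0x9; word=0xd269
word = 0xd269 → big-endian bytes:
  [0]=0xd2  [1]=0x69

d2 69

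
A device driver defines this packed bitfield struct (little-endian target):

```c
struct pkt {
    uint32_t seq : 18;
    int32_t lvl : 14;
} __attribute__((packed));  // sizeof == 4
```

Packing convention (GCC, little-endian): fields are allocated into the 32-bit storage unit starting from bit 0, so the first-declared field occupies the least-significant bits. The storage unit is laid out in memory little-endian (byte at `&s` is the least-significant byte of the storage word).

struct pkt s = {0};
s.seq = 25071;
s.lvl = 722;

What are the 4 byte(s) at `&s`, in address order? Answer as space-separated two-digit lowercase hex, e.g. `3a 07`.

ef 61 48 0b

seq (18b) val=25071 bits=0x61ef at bit 0: 0x000061ef
lvl (14b) val=722 bits=0x2d2 at bit 18: 0x0b4861ef
word = 0x0b4861ef → little-endian bytes:
  [0]=0xef  [1]=0x61  [2]=0x48  [3]=0x0b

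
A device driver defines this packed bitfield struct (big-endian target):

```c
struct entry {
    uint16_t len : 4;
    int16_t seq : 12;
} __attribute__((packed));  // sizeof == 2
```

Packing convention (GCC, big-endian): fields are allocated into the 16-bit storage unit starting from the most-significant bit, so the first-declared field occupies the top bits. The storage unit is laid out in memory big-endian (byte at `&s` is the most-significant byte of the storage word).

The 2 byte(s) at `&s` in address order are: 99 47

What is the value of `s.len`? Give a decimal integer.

9

[0]=0x99 [1]=0x47 (big-endian) → word 0x9947
len [12+:4] = (word>>12) & 0xf = 9  ←
seq [0+:12] = (word>>0) & 0xfff = 2375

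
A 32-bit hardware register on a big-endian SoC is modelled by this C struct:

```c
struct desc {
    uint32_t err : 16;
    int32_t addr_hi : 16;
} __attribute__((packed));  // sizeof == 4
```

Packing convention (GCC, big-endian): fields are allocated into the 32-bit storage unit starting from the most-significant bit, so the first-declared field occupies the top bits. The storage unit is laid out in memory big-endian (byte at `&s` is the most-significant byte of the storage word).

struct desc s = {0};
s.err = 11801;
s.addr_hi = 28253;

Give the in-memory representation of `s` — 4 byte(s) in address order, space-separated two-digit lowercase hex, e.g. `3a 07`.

[16+:16] err=11801 & 0xffff = 0x2e19; word=0x2e190000
[0+:16] addr_hi=28253 & 0xffff = 0x6e5d; word=0x2e196e5d
word = 0x2e196e5d → big-endian bytes:
  [0]=0x2e  [1]=0x19  [2]=0x6e  [3]=0x5d

2e 19 6e 5d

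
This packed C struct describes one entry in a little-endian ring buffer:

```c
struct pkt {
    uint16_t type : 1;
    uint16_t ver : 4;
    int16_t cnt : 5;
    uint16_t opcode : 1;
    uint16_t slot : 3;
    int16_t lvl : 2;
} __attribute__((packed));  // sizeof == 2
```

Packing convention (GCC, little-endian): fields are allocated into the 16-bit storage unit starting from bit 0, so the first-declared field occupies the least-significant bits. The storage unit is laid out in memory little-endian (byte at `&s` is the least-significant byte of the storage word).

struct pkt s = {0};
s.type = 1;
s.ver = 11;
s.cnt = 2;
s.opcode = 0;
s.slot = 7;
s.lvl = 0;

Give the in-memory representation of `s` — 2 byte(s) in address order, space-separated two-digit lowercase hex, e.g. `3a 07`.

type (1b) val=1 bits=0x1 at bit 0: 0x0001
ver (4b) val=11 bits=0xb at bit 1: 0x0017
cnt (5b) val=2 bits=0x2 at bit 5: 0x0057
opcode (1b) val=0 bits=0x0 at bit 10: 0x0057
slot (3b) val=7 bits=0x7 at bit 11: 0x3857
lvl (2b) val=0 bits=0x0 at bit 14: 0x3857
word = 0x3857 → little-endian bytes:
  [0]=0x57  [1]=0x38

57 38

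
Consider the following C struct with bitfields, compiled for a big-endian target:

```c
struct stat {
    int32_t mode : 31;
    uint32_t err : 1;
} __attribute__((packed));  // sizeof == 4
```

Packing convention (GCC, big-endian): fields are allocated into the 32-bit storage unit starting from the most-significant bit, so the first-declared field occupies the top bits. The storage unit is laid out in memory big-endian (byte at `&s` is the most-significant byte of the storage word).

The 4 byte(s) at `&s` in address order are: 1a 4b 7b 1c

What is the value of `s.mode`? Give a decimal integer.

220577166

[0]=0x1a [1]=0x4b [2]=0x7b [3]=0x1c (big-endian) → word 0x1a4b7b1c
mode:31 @ bit 1 → (0x1a4b7b1c>>1)&0x7fffffff = 0xd25bd8e  ←
err:1 @ bit 0 → (0x1a4b7b1c>>0)&0x1 = 0x0
mode signed 31b, MSB=0: value = 220577166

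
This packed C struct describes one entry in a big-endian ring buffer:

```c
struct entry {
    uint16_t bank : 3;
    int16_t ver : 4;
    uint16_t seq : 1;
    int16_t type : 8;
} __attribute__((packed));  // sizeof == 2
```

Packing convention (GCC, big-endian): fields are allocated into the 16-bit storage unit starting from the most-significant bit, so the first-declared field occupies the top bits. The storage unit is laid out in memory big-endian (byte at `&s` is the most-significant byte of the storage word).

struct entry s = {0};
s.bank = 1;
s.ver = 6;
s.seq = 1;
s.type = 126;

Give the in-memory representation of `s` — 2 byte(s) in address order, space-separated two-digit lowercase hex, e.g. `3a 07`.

2d 7e

bank (3b) val=1 bits=0x1 at bit 13: 0x2000
ver (4b) val=6 bits=0x6 at bit 9: 0x2c00
seq (1b) val=1 bits=0x1 at bit 8: 0x2d00
type (8b) val=126 bits=0x7e at bit 0: 0x2d7e
word = 0x2d7e → big-endian bytes:
  [0]=0x2d  [1]=0x7e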